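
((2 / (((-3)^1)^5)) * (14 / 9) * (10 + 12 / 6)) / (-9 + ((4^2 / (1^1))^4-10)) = -112 / 47761893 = -0.00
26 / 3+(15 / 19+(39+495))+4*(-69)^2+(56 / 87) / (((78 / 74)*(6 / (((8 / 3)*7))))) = 11365803119 / 580203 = 19589.36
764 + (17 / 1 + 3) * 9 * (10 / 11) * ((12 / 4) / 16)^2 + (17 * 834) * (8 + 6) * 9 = 629093609 / 352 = 1787197.75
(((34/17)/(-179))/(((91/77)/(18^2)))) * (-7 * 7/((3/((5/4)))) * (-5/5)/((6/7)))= -169785/2327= -72.96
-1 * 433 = -433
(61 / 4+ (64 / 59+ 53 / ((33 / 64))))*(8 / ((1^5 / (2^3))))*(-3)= -14843632 / 649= -22871.54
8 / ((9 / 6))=16 / 3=5.33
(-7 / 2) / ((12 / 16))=-14 / 3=-4.67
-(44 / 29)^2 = -1936 / 841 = -2.30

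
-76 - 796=-872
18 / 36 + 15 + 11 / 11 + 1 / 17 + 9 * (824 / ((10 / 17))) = 2146039 / 170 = 12623.76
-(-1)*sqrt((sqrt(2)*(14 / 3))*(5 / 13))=sqrt(1365)*2^(3 / 4) / 39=1.59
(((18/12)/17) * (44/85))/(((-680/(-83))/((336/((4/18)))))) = 1035342/122825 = 8.43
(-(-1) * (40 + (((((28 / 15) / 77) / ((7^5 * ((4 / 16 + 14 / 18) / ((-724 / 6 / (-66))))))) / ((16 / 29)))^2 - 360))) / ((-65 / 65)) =407649660848160359999 / 1273905190150587225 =320.00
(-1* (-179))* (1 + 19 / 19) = 358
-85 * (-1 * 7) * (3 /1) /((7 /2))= 510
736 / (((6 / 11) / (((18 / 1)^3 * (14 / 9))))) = 12241152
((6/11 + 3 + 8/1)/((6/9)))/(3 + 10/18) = 4.87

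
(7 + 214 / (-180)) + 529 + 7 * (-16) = 38053 / 90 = 422.81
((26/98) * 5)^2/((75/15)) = 845/2401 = 0.35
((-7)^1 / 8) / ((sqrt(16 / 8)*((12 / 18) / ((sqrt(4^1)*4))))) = -21*sqrt(2) / 4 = -7.42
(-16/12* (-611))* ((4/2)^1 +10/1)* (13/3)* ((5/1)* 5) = 1059066.67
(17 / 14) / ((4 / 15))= 255 / 56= 4.55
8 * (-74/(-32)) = 37/2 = 18.50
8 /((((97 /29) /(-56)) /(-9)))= 116928 /97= 1205.44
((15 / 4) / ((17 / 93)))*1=20.51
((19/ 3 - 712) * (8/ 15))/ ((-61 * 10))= 8468/ 13725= 0.62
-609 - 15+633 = 9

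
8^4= 4096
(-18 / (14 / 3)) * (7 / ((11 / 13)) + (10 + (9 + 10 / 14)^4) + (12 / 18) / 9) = -6363351721 / 184877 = -34419.38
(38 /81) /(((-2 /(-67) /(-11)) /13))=-182039 /81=-2247.40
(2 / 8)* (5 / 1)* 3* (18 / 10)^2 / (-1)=-243 / 20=-12.15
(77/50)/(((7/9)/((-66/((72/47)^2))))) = -267289/4800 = -55.69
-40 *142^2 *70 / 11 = -56459200 / 11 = -5132654.55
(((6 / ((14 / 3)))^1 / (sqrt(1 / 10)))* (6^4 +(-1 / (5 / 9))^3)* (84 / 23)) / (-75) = -5805756* sqrt(10) / 71875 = -255.44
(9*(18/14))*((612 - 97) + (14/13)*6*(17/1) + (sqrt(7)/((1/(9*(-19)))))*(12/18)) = 657963/91 - 9234*sqrt(7)/7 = 3740.24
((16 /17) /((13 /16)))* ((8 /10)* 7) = 7168 /1105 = 6.49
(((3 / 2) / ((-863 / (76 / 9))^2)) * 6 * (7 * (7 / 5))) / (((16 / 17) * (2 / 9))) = 300713 / 7447690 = 0.04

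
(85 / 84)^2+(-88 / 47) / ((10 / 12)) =-2027693 / 1658160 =-1.22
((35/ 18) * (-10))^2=30625/ 81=378.09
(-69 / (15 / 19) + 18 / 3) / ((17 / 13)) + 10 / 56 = -147723 / 2380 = -62.07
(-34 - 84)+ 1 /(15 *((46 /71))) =-81349 /690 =-117.90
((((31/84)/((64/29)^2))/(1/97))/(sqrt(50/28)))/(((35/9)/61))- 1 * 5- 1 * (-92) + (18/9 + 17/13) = 462786321 * sqrt(14)/20070400 + 1174/13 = 176.58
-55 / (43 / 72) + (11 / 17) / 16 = -1076647 / 11696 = -92.05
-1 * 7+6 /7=-43 /7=-6.14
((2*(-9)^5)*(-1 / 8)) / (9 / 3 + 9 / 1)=19683 / 16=1230.19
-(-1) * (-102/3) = -34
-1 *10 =-10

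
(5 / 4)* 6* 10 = 75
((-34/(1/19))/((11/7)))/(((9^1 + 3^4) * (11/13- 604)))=29393/3881295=0.01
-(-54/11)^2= -2916/121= -24.10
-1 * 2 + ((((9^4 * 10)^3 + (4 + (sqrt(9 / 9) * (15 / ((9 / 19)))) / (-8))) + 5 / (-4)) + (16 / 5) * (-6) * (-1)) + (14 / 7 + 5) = 282429536481022.99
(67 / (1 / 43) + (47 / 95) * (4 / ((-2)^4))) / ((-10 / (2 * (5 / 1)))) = -1094827 / 380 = -2881.12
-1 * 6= -6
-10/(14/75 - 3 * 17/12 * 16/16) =3000/1219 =2.46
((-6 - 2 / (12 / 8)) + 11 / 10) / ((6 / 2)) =-2.08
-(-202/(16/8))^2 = -10201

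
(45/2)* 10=225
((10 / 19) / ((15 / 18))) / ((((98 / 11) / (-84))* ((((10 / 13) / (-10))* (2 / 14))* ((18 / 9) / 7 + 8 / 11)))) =10164 / 19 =534.95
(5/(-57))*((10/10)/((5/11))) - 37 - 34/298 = -316849/8493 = -37.31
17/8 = 2.12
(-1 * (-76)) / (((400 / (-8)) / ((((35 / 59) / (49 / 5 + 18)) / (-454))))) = 133 / 1861627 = 0.00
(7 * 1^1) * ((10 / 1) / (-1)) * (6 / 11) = -38.18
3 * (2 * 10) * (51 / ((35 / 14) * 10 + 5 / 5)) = 1530 / 13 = 117.69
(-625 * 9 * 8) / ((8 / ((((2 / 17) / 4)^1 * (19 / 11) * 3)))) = -320625 / 374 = -857.29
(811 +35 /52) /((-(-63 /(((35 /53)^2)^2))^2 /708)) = -38147274640234375 /7284383778129237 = -5.24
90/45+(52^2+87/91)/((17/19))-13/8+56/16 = 37462909/12376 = 3027.06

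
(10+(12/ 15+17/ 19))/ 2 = 1111/ 190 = 5.85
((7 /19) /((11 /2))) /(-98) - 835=-1221606 /1463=-835.00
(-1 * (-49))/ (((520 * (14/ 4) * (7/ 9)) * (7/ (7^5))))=21609/ 260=83.11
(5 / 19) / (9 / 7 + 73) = 7 / 1976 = 0.00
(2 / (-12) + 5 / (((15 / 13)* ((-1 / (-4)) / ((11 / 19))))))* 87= 32625 / 38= 858.55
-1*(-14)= 14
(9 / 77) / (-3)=-3 / 77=-0.04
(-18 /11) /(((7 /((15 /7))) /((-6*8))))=12960 /539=24.04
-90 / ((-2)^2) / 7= -45 / 14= -3.21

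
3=3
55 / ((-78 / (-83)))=4565 / 78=58.53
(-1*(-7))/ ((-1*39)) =-7/ 39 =-0.18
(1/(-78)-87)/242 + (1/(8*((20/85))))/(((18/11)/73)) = 1922477/82368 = 23.34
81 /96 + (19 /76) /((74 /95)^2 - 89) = 21467023 /25527968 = 0.84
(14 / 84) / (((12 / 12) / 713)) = 713 / 6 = 118.83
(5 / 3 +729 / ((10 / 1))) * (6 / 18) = 2237 / 90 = 24.86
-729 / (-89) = 729 / 89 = 8.19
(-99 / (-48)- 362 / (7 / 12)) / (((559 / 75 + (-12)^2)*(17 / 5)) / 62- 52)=805298625 / 56890232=14.16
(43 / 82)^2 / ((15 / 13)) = 24037 / 100860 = 0.24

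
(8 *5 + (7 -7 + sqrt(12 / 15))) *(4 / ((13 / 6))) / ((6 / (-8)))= -1280 / 13 -64 *sqrt(5) / 65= -100.66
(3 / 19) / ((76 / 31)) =93 / 1444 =0.06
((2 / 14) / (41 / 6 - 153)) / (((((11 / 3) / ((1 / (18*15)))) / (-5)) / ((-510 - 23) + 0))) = -533 / 202587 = -0.00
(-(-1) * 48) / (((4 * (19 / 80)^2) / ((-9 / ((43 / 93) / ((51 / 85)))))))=-38568960 / 15523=-2484.63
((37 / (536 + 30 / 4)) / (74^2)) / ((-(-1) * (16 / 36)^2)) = 81 / 1287008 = 0.00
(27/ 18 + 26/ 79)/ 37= 289/ 5846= 0.05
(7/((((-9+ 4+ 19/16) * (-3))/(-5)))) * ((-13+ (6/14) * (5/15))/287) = 2400/17507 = 0.14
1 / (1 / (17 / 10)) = 17 / 10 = 1.70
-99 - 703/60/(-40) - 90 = -452897/2400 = -188.71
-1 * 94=-94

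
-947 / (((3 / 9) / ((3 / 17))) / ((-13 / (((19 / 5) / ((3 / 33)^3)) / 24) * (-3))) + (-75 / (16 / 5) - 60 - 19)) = 79775280 / 7769509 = 10.27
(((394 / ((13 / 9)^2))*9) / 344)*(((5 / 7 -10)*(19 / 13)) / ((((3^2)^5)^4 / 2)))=-18715 / 1696703111760677396922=-0.00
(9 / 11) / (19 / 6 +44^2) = 0.00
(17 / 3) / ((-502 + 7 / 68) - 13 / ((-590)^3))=-59354531000 / 5257034917587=-0.01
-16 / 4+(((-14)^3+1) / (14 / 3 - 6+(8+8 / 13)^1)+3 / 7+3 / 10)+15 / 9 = -378.28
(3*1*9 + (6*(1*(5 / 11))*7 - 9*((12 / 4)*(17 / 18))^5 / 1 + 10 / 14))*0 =0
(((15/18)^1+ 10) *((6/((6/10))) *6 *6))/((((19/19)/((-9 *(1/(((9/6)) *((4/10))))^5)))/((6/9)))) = -8125000/27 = -300925.93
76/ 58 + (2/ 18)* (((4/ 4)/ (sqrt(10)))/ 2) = 1.33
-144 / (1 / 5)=-720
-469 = -469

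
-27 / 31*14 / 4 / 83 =-189 / 5146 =-0.04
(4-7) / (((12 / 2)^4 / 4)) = -1 / 108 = -0.01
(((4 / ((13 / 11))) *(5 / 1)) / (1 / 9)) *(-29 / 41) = -57420 / 533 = -107.73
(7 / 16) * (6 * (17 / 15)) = 119 / 40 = 2.98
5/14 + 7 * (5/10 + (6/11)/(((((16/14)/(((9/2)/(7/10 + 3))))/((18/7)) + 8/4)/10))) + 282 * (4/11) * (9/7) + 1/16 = 151.91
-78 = -78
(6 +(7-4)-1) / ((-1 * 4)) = -2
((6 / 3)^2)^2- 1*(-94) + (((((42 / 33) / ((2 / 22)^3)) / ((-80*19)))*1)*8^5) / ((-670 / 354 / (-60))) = -7368118538 / 6365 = -1157599.14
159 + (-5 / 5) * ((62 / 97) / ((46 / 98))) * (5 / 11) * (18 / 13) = 50452827 / 319033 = 158.14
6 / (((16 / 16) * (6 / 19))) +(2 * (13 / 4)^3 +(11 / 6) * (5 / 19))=160765 / 1824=88.14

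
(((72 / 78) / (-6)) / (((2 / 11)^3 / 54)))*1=-35937 / 26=-1382.19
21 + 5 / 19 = 404 / 19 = 21.26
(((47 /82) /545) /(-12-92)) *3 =-141 /4647760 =-0.00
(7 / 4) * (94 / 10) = 329 / 20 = 16.45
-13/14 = -0.93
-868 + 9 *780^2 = 5474732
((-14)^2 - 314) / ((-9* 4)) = 59 / 18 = 3.28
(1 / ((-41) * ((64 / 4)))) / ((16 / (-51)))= 51 / 10496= 0.00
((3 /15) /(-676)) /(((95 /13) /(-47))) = 47 /24700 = 0.00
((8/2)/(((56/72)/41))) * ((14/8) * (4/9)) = 164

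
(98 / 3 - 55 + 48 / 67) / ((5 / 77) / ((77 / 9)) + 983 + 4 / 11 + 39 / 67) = -25761505 / 1172605701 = -0.02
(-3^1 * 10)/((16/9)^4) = -98415/32768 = -3.00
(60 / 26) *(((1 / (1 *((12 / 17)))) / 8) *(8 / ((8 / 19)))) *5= 8075 / 208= 38.82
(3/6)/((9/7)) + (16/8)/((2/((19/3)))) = 121/18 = 6.72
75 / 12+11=69 / 4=17.25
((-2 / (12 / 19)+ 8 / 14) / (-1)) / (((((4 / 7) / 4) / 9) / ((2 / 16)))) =327 / 16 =20.44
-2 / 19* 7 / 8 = -7 / 76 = -0.09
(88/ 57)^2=7744/ 3249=2.38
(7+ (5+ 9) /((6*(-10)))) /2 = 203 /60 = 3.38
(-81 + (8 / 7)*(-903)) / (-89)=1113 / 89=12.51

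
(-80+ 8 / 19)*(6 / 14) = -648 / 19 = -34.11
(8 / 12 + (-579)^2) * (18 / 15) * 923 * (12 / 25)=891152808 / 5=178230561.60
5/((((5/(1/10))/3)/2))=3/5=0.60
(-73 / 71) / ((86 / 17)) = -1241 / 6106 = -0.20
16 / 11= 1.45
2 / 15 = 0.13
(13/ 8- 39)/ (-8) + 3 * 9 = 2027/ 64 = 31.67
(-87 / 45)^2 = 841 / 225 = 3.74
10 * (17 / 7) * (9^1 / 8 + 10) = 7565 / 28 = 270.18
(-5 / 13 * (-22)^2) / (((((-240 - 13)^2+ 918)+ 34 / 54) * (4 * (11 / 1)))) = -1485 / 22789598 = -0.00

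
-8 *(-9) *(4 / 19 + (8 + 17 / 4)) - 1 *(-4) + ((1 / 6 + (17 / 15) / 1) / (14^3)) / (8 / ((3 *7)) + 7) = 10403327941 / 11544400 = 901.16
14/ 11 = 1.27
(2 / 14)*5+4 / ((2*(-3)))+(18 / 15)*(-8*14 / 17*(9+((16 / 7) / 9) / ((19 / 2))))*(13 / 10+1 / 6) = -10644563 / 101745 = -104.62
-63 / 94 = -0.67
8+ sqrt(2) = 9.41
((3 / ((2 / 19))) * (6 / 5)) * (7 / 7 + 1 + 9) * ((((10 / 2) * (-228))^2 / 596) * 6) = 733364280 / 149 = 4921907.92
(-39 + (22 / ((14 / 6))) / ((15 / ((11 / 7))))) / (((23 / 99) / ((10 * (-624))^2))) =-7179992202240 / 1127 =-6370889265.52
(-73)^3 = -389017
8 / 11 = 0.73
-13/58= -0.22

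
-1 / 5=-0.20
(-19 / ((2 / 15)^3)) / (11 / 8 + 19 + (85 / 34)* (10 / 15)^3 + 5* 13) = -91125 / 979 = -93.08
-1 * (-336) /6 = 56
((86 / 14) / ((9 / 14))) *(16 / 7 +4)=3784 / 63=60.06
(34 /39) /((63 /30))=340 /819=0.42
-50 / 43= -1.16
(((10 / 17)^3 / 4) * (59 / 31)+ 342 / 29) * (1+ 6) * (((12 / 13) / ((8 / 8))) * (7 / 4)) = 134.45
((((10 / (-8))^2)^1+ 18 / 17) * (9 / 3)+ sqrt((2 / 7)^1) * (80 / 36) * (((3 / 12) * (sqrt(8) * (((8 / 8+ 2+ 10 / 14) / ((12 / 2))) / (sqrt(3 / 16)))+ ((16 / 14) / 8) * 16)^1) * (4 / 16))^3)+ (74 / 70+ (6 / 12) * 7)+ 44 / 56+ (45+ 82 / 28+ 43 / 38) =62.34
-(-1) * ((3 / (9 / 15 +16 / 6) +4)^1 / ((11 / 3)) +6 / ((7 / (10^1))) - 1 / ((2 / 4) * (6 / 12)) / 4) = 4804 / 539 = 8.91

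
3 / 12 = 1 / 4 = 0.25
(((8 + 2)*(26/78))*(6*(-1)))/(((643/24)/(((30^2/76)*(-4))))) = 432000/12217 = 35.36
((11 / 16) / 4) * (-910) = -5005 / 32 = -156.41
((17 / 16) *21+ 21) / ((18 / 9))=693 / 32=21.66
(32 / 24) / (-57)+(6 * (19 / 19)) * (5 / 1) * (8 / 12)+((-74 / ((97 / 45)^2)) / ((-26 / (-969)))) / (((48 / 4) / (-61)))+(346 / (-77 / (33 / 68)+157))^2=96496907527457 / 2091620700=46134.99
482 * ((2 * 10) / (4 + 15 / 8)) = 77120 / 47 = 1640.85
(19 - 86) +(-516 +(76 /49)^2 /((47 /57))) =-65460569 /112847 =-580.08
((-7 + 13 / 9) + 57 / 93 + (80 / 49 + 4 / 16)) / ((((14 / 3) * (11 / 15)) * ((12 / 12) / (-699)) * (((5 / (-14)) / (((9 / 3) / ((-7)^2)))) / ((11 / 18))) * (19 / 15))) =-30780465 / 595448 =-51.69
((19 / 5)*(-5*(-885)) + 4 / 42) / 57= 295.00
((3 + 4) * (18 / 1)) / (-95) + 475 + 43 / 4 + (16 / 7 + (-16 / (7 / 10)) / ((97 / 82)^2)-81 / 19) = 11665816363 / 25027940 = 466.11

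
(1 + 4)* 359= 1795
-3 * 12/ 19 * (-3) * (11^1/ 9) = 6.95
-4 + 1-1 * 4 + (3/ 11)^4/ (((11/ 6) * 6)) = -1127276/ 161051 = -7.00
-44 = -44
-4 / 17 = -0.24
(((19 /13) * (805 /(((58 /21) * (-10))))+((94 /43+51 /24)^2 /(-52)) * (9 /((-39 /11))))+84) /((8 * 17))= 98149648917 /315500816384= 0.31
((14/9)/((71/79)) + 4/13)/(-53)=-0.04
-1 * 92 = -92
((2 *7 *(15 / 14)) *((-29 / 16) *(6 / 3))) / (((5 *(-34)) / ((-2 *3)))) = -1.92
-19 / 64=-0.30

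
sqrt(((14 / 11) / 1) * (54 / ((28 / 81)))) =27 * sqrt(33) / 11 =14.10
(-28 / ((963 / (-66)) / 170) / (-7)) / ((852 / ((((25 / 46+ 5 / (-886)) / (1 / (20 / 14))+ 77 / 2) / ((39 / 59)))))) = -206003431810 / 63395377227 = -3.25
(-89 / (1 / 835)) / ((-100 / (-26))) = -193219 / 10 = -19321.90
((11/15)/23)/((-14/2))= -11/2415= -0.00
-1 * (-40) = 40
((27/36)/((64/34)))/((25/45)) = 459/640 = 0.72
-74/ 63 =-1.17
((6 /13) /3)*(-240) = -480 /13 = -36.92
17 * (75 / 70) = 255 / 14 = 18.21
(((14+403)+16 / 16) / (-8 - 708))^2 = 43681 / 128164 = 0.34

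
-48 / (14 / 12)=-288 / 7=-41.14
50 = 50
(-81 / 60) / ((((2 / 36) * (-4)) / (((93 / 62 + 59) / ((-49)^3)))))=-29403 / 9411920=-0.00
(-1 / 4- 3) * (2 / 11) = -13 / 22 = -0.59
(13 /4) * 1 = 13 /4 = 3.25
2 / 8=1 / 4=0.25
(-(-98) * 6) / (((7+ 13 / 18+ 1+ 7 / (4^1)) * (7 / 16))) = 48384 / 377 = 128.34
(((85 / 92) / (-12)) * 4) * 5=-1.54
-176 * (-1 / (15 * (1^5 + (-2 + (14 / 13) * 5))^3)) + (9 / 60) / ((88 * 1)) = 137775281 / 977819040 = 0.14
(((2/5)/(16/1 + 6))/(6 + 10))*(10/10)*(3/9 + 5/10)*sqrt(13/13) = 1/1056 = 0.00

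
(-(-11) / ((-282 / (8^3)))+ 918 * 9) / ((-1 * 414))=-581063 / 29187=-19.91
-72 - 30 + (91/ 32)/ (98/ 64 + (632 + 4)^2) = -1320279851/ 12943921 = -102.00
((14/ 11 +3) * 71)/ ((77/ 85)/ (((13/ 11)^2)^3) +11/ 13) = 1369100238805/ 5319260672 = 257.39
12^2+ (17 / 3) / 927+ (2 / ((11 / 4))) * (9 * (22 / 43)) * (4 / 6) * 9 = 19623467 / 119583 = 164.10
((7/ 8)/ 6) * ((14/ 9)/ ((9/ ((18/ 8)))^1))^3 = 0.01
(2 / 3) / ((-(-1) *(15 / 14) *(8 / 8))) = 28 / 45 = 0.62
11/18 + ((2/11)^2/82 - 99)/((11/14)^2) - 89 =-2687778407/10805058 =-248.75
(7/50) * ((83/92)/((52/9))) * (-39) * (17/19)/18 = -29631/699200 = -0.04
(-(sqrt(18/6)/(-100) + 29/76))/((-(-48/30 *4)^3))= -3625/2490368 + 5 *sqrt(3)/131072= -0.00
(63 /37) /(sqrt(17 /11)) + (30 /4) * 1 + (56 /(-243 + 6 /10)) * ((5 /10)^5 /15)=63 * sqrt(187) /629 + 109073 /14544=8.87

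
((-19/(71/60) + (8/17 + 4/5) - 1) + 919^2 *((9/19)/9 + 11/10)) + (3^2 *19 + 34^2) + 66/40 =974780.54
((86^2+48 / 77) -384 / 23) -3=13064539 / 1771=7376.93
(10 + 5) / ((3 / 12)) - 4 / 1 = 56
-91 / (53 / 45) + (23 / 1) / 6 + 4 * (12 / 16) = -22397 / 318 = -70.43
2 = 2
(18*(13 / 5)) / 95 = 0.49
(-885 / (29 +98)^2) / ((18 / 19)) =-5605 / 96774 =-0.06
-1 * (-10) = 10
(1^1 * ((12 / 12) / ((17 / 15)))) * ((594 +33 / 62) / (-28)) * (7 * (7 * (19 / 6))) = -24512565 / 8432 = -2907.09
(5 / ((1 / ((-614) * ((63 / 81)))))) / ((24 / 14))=-75215 / 54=-1392.87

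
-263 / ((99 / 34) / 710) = -6348820 / 99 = -64129.49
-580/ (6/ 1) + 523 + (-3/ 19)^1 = 24292/ 57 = 426.18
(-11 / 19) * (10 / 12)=-55 / 114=-0.48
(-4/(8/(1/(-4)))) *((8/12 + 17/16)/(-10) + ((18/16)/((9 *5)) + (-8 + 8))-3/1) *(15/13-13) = 116347/24960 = 4.66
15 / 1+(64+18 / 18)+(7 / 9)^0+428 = 509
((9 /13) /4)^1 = 0.17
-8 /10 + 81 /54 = 7 /10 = 0.70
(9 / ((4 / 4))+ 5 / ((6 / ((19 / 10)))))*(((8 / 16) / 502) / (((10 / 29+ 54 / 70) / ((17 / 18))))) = 2191385 / 245706912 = 0.01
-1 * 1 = -1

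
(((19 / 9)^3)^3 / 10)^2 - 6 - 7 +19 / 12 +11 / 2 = 26009636076340129263229 / 3752365882424978025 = 6931.53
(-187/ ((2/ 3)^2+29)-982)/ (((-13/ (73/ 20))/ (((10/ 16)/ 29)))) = 19119649/ 3196960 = 5.98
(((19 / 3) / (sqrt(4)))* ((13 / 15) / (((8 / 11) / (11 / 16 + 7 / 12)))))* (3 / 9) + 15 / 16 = 262937 / 103680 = 2.54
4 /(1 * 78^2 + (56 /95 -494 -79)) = 380 /523601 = 0.00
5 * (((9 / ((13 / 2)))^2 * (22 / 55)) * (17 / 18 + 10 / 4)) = 13.21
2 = 2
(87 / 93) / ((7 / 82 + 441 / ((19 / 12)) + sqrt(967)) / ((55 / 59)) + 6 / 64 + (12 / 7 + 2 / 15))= 7231649418791397600 / 2296824951170590325047 - 25788504664581120 * sqrt(967) / 2296824951170590325047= 0.00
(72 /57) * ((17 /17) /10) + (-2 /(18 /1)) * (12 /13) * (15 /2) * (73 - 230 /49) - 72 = -7529086 /60515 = -124.42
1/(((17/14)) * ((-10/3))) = -21/85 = -0.25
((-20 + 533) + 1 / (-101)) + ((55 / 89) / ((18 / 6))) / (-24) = 512.98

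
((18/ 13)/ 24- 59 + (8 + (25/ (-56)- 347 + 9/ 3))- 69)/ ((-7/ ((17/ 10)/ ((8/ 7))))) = 1149455/ 11648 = 98.68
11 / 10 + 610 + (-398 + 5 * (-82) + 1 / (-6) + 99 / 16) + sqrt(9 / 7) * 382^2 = -45811 / 240 + 437772 * sqrt(7) / 7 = 165271.38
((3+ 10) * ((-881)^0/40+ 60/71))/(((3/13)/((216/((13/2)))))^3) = 11989845504/355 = 33774212.69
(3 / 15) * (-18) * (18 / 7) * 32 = -10368 / 35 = -296.23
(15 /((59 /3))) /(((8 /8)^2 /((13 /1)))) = 585 /59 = 9.92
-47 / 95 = -0.49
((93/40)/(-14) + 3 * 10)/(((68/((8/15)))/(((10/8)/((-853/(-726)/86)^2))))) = 1356836066289/865854710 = 1567.05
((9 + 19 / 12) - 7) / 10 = 43 / 120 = 0.36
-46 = -46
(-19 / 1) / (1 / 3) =-57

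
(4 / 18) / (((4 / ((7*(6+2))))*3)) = 28 / 27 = 1.04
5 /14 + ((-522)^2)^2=1039465423589 /14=74247530256.36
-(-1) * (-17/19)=-17/19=-0.89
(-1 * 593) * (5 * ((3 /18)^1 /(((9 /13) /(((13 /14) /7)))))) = -501085 /5292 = -94.69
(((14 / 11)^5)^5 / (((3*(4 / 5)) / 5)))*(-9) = -843727421359656995897160499200 / 108347059433883722041830251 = -7787.27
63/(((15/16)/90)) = 6048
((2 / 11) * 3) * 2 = 12 / 11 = 1.09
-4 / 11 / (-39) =4 / 429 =0.01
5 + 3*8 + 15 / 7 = 218 / 7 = 31.14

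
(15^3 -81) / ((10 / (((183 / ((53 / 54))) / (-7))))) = -16275654 / 1855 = -8773.94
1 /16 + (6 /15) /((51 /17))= 47 /240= 0.20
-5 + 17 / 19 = -78 / 19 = -4.11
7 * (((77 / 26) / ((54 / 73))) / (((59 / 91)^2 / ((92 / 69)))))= 25064039 / 281961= 88.89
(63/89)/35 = 9/445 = 0.02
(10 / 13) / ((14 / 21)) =15 / 13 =1.15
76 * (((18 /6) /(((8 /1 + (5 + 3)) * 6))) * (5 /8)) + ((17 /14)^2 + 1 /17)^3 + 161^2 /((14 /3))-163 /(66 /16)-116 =1649264168464931 /305189035536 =5404.07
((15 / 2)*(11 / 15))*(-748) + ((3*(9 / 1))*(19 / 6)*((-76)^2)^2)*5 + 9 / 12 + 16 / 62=1768528439749 / 124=14262326127.01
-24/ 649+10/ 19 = 0.49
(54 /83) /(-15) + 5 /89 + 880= 32503273 /36935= 880.01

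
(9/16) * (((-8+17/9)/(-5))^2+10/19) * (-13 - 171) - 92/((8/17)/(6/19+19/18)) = -326393/684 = -477.18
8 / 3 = 2.67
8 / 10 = 0.80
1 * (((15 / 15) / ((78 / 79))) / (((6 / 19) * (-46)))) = -0.07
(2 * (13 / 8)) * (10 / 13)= 5 / 2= 2.50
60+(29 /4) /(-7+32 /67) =102937 /1748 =58.89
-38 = -38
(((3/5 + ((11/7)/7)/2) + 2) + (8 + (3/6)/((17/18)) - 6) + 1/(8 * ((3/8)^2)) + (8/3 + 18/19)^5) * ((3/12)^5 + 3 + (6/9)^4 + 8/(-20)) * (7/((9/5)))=3622093073896549671827/534501249400903680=6776.58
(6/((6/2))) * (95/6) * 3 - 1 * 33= 62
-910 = -910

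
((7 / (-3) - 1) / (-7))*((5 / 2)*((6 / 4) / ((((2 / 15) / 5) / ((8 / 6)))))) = 625 / 7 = 89.29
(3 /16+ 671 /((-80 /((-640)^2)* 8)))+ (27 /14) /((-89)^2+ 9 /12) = -1524057845069 /3548944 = -429439.81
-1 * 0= 0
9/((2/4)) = 18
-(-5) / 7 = 0.71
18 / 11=1.64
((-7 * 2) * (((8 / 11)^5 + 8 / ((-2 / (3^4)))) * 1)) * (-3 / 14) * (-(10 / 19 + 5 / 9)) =9647334860 / 9179907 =1050.92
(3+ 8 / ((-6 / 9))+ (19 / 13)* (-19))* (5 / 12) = -1195 / 78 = -15.32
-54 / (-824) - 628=-258709 / 412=-627.93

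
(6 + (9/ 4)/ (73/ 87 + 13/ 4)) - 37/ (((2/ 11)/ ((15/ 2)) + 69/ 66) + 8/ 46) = -311640171/ 13431697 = -23.20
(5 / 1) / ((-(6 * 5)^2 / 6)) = -1 / 30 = -0.03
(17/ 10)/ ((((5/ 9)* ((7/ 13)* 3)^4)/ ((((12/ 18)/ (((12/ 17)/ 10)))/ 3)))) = 8254129/ 5834430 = 1.41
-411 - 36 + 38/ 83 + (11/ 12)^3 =-63934391/ 143424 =-445.77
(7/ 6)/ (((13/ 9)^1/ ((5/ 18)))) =35/ 156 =0.22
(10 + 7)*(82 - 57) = 425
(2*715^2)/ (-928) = -511225/ 464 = -1101.78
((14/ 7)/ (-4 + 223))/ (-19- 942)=-2/ 210459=-0.00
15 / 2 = 7.50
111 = 111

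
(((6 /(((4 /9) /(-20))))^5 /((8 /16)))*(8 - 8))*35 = 0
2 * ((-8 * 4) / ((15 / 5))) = -64 / 3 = -21.33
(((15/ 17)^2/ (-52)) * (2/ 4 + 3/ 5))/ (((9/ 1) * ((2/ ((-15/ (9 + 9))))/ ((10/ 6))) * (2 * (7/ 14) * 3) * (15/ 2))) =275/ 4869072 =0.00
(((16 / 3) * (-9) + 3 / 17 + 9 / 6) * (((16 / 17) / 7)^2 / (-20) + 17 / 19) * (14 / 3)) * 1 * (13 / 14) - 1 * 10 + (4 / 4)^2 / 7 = -247363341 / 1306858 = -189.28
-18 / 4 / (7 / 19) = -171 / 14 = -12.21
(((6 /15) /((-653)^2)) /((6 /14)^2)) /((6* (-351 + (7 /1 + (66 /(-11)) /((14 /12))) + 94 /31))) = -10633 /4323493037790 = -0.00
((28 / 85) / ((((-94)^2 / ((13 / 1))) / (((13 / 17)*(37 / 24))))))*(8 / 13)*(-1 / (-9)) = 3367 / 86184135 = 0.00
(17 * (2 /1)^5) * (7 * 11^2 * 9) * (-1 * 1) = -4146912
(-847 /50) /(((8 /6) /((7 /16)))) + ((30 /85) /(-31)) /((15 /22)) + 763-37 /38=24237906129 /32041600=756.45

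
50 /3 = 16.67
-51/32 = -1.59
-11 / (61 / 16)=-176 / 61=-2.89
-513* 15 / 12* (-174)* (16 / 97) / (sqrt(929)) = 1785240* sqrt(929) / 90113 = 603.83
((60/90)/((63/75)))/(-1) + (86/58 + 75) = 138284/1827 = 75.69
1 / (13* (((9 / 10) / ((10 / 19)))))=100 / 2223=0.04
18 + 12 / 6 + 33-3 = 50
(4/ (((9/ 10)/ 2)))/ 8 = 10/ 9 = 1.11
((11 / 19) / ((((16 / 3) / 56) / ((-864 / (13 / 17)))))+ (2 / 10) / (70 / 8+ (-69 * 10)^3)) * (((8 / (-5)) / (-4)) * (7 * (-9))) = 1404405266876613288 / 8114172083875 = 173080.54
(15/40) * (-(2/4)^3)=-3/64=-0.05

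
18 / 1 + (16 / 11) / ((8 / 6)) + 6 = 276 / 11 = 25.09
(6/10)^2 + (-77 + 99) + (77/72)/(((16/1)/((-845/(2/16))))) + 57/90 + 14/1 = -1493449/3600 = -414.85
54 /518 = 0.10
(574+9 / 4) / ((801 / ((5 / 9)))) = 11525 / 28836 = 0.40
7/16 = 0.44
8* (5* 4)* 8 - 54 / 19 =24266 / 19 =1277.16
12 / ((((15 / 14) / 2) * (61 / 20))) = 7.34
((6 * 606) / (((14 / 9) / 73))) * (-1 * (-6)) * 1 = 7166556 / 7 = 1023793.71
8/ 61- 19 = -1151/ 61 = -18.87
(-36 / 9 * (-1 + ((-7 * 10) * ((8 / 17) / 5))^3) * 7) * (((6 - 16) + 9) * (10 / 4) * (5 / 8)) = -246722175 / 19652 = -12554.56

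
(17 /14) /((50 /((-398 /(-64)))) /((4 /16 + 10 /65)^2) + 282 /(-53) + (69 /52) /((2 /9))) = 587383524 /24161732815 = 0.02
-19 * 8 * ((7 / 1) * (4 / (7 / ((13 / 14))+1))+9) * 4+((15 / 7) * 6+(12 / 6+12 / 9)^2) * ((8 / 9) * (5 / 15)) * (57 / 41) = -6413135056 / 860139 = -7455.93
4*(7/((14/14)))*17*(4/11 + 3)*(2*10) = 352240/11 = 32021.82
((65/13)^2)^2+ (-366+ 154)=413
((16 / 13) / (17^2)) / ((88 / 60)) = 120 / 41327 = 0.00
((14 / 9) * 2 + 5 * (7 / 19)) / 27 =0.18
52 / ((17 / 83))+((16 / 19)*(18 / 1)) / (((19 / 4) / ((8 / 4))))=1597244 / 6137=260.26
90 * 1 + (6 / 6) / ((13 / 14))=1184 / 13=91.08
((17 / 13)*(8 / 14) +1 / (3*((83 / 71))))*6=6.19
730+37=767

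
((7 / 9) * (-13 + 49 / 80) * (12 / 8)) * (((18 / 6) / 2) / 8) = -6937 / 2560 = -2.71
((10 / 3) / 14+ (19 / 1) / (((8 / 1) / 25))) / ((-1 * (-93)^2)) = -10015 / 1453032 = -0.01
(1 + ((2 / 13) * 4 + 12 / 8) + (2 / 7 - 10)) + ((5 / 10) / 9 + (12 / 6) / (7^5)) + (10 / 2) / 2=-15901355 / 3932838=-4.04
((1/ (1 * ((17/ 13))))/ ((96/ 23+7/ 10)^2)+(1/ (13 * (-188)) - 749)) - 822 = -1570.97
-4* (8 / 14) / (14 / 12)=-96 / 49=-1.96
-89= -89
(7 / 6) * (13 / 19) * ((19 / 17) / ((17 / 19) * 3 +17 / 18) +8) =7974967 / 1202529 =6.63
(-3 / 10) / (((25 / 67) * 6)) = -67 / 500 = -0.13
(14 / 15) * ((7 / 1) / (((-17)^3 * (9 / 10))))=-196 / 132651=-0.00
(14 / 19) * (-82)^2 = 94136 / 19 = 4954.53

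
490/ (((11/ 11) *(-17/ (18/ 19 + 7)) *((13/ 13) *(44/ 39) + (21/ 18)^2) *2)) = -3462732/ 75259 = -46.01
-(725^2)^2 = -276281640625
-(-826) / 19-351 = -5843 / 19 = -307.53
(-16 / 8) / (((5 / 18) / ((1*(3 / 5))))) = -108 / 25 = -4.32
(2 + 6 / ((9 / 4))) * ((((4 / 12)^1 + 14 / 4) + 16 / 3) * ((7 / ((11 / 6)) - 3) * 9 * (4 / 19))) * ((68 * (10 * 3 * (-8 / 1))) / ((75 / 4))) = -1096704 / 19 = -57721.26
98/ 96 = 49/ 48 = 1.02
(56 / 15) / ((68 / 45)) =42 / 17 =2.47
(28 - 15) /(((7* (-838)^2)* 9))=13 /44241372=0.00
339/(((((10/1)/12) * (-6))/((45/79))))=-3051/79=-38.62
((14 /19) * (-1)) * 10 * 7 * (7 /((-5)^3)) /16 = 343 /1900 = 0.18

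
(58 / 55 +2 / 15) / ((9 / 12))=784 / 495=1.58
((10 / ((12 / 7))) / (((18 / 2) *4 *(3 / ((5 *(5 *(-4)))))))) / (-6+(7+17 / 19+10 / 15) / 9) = 475 / 444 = 1.07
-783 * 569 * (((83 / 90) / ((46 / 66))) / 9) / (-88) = 1369583 / 1840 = 744.34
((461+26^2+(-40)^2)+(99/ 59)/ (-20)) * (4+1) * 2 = 3229561/ 118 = 27369.16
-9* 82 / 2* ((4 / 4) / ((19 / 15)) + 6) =-47601 / 19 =-2505.32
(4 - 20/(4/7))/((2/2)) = -31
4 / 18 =2 / 9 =0.22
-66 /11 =-6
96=96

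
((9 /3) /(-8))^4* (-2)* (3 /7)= -243 /14336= -0.02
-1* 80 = -80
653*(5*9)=29385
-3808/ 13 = -292.92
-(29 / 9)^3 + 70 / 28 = -45133 / 1458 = -30.96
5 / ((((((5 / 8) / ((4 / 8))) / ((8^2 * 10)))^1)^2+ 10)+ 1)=262144 / 576717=0.45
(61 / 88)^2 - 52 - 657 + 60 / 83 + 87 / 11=-449854101 / 642752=-699.89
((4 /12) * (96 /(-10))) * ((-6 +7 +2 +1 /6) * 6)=-304 /5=-60.80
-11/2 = -5.50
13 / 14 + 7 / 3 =137 / 42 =3.26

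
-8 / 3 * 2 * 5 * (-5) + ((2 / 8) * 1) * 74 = 911 / 6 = 151.83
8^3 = 512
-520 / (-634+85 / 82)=42640 / 51903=0.82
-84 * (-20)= 1680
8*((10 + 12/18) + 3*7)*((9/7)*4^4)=583680/7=83382.86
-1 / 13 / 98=-1 / 1274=-0.00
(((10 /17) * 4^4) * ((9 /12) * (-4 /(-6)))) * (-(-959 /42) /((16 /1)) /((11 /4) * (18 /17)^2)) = 93160 /2673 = 34.85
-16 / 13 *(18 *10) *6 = -17280 / 13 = -1329.23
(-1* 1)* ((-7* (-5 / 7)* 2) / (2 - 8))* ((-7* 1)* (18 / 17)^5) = -22044960 / 1419857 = -15.53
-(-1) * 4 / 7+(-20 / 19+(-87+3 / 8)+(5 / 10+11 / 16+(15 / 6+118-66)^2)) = 6137857 / 2128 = 2884.33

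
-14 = -14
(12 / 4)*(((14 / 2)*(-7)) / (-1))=147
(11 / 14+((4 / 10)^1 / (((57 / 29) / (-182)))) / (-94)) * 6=221237 / 31255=7.08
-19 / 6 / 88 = -19 / 528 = -0.04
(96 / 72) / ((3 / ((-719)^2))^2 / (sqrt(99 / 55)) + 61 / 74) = 1289593006074910212884738696 / 797282162539555976208406623 - 5853814988611984 * sqrt(5) / 265760720846518658736135541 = 1.62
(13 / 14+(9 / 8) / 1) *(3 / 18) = 115 / 336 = 0.34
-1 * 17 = -17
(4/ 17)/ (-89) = -4/ 1513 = -0.00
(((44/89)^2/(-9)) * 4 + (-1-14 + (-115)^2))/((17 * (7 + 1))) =470859973/4847652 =97.13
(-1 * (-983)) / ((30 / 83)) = 81589 / 30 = 2719.63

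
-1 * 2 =-2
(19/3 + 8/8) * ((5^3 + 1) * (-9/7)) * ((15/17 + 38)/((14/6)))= -2355804/119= -19796.67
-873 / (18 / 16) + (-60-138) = -974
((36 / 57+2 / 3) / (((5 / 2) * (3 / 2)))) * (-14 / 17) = -4144 / 14535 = -0.29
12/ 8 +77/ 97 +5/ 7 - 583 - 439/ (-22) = -4182919/ 7469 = -560.04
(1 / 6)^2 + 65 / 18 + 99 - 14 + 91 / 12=866 / 9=96.22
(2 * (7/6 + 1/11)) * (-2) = -166/33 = -5.03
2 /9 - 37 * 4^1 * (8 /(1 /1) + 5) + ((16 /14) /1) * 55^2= 96602 /63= 1533.37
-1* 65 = -65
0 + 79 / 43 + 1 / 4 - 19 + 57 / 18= -7093 / 516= -13.75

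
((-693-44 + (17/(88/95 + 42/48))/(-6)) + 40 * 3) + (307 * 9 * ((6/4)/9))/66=-611.60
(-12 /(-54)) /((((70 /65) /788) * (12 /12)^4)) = 10244 /63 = 162.60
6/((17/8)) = 48/17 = 2.82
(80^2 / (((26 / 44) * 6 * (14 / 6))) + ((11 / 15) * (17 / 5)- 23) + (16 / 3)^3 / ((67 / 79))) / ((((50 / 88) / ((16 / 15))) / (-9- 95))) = -21602093151232 / 118715625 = -181965.04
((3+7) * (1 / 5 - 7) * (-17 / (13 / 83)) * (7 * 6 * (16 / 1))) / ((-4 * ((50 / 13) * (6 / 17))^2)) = -1261668226 / 1875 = -672889.72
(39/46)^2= 1521/2116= 0.72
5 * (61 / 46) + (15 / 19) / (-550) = 159328 / 24035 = 6.63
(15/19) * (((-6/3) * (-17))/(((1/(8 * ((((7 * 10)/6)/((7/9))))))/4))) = 244800/19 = 12884.21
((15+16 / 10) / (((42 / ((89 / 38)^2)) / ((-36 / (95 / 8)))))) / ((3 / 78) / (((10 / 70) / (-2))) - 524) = 34187036 / 2728338725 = 0.01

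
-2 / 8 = -1 / 4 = -0.25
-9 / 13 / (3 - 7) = 9 / 52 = 0.17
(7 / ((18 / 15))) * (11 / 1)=385 / 6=64.17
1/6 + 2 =13/6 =2.17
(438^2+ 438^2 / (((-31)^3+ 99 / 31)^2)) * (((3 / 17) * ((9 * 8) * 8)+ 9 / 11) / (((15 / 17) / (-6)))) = -313448955283655937378 / 2344947522731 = -133669923.21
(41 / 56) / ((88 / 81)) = 3321 / 4928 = 0.67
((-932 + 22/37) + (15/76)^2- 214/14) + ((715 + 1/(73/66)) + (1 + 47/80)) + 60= -169.16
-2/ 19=-0.11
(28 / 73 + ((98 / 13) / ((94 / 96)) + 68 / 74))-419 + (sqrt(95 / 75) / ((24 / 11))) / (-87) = -676625307 / 1650311-11*sqrt(285) / 31320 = -410.00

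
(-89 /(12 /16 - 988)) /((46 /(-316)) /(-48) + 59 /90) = 40498560 /295863029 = 0.14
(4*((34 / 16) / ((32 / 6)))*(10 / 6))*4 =85 / 8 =10.62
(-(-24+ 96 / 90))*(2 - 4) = -688 / 15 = -45.87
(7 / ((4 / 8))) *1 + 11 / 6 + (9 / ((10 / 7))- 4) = 272 / 15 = 18.13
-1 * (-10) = 10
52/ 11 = 4.73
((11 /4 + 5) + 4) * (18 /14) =423 /28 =15.11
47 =47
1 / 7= 0.14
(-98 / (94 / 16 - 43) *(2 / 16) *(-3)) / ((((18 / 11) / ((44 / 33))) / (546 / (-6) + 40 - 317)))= 296.82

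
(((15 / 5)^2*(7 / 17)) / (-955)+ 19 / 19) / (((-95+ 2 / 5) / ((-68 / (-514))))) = -32344 / 23218151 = -0.00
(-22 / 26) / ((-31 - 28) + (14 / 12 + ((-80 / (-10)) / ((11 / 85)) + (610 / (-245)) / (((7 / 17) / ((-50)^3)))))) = -249018 / 222437672717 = -0.00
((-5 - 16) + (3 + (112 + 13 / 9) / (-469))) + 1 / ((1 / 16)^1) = -9463 / 4221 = -2.24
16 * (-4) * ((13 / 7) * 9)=-7488 / 7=-1069.71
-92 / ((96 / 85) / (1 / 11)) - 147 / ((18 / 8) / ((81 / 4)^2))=-7074713 / 264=-26798.16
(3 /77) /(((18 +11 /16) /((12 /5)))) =576 /115115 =0.01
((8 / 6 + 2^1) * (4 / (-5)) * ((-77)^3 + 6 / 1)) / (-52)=-913054 / 39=-23411.64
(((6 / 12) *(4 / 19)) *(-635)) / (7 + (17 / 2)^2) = -5080 / 6023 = -0.84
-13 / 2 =-6.50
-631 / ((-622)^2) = -0.00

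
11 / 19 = 0.58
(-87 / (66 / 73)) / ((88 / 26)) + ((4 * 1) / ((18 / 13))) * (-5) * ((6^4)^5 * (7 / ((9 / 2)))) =-79521897448954948481 / 968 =-82150720505118748.43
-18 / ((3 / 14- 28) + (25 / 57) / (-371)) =761292 / 1175219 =0.65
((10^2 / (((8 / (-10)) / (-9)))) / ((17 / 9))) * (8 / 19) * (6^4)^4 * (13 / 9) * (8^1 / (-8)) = -330069859172352000 / 323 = -1021888108892730.65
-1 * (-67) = 67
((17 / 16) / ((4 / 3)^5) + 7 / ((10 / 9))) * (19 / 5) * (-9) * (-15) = 275353263 / 81920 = 3361.25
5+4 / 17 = 89 / 17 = 5.24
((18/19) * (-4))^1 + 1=-53/19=-2.79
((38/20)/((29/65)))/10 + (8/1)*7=32727/580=56.43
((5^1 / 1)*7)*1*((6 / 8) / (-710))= -21 / 568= -0.04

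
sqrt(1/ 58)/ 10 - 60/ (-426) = sqrt(58)/ 580 + 10/ 71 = 0.15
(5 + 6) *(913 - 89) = 9064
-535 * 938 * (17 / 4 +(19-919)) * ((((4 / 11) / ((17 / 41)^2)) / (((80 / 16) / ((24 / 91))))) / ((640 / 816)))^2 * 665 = 893654038365842664 / 147744025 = 6048664495.00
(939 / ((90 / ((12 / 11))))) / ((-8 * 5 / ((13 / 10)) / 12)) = -12207 / 2750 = -4.44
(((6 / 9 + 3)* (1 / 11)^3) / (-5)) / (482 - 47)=-1 / 789525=-0.00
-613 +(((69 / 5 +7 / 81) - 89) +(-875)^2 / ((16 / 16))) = 309799439 / 405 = 764936.89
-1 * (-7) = 7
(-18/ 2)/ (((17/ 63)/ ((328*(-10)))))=1859760/ 17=109397.65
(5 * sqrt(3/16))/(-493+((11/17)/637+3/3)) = -54145 * sqrt(3)/21311428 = -0.00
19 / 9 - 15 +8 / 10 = -544 / 45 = -12.09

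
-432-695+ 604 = -523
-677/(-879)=677/879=0.77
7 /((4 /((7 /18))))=49 /72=0.68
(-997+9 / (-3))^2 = 1000000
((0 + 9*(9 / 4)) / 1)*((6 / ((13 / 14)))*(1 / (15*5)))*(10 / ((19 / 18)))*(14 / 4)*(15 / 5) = 214326 / 1235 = 173.54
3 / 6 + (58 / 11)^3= 391555 / 2662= 147.09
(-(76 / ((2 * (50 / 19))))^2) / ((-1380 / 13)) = 1694173 / 862500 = 1.96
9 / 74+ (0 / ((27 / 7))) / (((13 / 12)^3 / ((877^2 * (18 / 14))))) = 0.12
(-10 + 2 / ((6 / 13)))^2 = 289 / 9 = 32.11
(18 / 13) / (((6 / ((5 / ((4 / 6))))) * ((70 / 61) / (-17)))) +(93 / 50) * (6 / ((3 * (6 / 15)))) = -29739 / 1820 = -16.34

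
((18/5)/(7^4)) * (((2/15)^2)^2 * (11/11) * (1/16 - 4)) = -2/1071875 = -0.00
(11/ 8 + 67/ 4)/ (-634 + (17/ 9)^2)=-2349/ 81704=-0.03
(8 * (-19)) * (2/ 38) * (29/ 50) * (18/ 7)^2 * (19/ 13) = -714096/ 15925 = -44.84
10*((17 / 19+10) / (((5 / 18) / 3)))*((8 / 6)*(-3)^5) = -7243344 / 19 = -381228.63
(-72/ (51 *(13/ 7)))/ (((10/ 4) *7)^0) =-168/ 221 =-0.76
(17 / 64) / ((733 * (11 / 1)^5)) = 17 / 7555224512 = 0.00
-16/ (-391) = 16/ 391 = 0.04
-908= -908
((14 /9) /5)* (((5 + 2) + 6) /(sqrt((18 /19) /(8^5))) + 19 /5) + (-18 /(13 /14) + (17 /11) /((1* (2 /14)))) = -237587 /32175 + 23296* sqrt(19) /135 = 744.80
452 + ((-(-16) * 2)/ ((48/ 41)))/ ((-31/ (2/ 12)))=126067/ 279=451.85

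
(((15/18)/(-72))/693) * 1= -5/299376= -0.00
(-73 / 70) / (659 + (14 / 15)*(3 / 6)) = -219 / 138488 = -0.00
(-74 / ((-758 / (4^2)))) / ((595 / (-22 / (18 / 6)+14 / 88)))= -140156 / 7441665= -0.02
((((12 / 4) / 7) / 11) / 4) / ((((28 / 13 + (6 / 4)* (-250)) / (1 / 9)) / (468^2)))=-237276 / 373219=-0.64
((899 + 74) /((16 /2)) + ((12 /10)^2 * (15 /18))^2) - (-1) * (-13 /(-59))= 1454767 /11800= 123.29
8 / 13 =0.62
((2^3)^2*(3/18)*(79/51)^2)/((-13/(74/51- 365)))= 3702860192/5173389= 715.75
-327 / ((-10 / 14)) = 2289 / 5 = 457.80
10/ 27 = 0.37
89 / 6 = 14.83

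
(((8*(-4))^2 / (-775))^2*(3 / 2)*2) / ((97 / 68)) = 3.67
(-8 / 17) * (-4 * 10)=18.82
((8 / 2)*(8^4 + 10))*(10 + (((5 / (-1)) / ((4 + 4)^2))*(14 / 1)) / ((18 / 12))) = 913585 / 6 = 152264.17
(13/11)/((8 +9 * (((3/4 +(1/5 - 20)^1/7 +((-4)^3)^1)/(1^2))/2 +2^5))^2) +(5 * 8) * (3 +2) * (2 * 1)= 633039600/1580051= 400.65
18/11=1.64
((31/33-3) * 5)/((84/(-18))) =170/77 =2.21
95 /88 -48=-4129 /88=-46.92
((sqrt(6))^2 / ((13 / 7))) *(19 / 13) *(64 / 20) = 12768 / 845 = 15.11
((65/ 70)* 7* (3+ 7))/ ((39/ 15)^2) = 125/ 13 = 9.62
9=9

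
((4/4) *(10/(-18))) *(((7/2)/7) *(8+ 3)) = -55/18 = -3.06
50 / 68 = 25 / 34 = 0.74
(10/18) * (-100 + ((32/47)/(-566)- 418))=-34449670/119709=-287.78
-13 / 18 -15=-283 / 18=-15.72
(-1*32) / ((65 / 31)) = -992 / 65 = -15.26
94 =94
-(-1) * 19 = 19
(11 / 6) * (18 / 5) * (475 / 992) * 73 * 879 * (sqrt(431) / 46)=201163545 * sqrt(431) / 45632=91520.51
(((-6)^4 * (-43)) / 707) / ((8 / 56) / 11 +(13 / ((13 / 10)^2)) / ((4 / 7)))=-166023 / 28381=-5.85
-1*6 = -6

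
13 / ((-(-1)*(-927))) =-13 / 927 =-0.01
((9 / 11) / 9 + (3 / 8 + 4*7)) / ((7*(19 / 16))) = 5010 / 1463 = 3.42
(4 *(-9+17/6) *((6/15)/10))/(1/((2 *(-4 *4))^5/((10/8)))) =9932111872/375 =26485631.66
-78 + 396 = 318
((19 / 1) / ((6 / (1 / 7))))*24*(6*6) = 2736 / 7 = 390.86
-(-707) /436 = 707 /436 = 1.62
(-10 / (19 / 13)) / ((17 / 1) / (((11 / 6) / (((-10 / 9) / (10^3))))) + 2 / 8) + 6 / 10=-2099913 / 75145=-27.94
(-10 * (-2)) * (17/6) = 170/3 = 56.67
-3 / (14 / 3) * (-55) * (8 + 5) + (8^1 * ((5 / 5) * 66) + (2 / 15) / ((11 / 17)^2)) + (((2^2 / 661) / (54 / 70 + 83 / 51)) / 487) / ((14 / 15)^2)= 1235844016575976 / 1250903239905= 987.96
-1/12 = -0.08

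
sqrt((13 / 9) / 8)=sqrt(26) / 12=0.42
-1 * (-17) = 17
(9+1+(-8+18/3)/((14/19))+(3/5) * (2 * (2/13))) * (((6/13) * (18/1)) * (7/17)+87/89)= 294050889/8949395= 32.86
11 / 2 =5.50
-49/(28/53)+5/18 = -3329/36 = -92.47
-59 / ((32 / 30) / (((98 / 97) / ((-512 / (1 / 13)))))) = 43365 / 5165056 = 0.01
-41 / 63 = -0.65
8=8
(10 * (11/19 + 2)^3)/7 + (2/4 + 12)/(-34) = 11257285/466412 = 24.14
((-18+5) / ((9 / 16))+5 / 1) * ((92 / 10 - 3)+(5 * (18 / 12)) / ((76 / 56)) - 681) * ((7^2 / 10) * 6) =507821447 / 1425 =356365.93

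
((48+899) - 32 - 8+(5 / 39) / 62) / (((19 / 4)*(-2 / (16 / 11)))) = -35090096 / 252681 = -138.87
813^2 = 660969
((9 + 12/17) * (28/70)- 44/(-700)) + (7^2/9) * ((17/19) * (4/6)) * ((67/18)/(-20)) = 183551371/54942300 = 3.34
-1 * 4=-4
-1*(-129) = 129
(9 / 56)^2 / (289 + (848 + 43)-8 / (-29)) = 2349 / 107339008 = 0.00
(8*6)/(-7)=-48/7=-6.86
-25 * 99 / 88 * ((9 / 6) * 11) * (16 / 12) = -2475 / 4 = -618.75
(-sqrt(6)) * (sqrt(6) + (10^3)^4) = -1000000000000 * sqrt(6) - 6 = -2449489742789.18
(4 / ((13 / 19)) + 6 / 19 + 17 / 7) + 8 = 16.59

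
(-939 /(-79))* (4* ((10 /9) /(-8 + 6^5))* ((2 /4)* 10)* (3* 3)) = 23475 /76709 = 0.31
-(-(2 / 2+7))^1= 8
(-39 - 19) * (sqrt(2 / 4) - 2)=116 - 29 * sqrt(2)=74.99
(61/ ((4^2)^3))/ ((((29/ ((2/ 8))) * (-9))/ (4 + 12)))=-61/ 267264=-0.00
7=7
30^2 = 900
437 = 437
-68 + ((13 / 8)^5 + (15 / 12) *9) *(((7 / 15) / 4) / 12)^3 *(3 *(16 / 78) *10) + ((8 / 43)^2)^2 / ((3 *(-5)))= -462043876774061155541 / 6794767672698470400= -68.00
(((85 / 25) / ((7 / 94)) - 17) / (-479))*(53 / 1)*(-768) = 2435.20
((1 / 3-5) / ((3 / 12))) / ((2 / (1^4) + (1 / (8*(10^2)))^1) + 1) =-6.22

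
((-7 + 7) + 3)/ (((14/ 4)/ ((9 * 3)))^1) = 23.14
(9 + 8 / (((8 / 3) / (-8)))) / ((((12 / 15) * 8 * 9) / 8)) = -25 / 12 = -2.08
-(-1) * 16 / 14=1.14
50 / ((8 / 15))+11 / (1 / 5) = 595 / 4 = 148.75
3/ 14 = 0.21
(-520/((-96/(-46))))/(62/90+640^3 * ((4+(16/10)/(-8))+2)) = -22425/136839168062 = -0.00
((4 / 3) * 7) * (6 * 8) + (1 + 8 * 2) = 465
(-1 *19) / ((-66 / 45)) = 285 / 22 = 12.95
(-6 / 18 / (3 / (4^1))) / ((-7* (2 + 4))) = 2 / 189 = 0.01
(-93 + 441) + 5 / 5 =349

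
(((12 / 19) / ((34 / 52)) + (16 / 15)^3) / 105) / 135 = 0.00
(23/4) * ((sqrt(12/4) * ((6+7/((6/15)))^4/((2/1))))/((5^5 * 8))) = 112232663 * sqrt(3)/3200000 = 60.75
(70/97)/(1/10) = 700/97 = 7.22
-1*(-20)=20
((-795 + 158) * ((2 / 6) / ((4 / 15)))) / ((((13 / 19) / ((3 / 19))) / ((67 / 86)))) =-49245 / 344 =-143.15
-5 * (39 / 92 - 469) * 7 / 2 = 1508815 / 184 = 8200.08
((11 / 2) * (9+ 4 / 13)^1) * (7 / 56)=1331 / 208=6.40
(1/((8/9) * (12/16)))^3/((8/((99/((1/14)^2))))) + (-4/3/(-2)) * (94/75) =29472833/3600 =8186.90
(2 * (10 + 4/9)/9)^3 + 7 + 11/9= 11014298/531441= 20.73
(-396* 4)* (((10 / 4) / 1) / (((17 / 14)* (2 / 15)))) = -415800 / 17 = -24458.82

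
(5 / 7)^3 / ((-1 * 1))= -125 / 343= -0.36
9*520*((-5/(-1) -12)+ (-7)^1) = -65520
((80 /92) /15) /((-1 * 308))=-0.00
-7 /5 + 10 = 43 /5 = 8.60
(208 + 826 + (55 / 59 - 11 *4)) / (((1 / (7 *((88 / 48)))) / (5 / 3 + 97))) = 666267140 / 531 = 1254740.38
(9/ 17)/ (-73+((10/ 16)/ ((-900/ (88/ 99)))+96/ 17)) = -14580/ 1854917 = -0.01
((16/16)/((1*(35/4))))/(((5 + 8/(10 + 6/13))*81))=34/138915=0.00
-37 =-37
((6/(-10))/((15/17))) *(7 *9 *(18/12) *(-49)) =157437/50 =3148.74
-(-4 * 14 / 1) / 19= 56 / 19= 2.95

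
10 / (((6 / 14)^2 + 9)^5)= 282475249 / 1845281250000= 0.00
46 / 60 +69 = 2093 / 30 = 69.77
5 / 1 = 5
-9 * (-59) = 531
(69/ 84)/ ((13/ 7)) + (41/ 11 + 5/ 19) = 48175/ 10868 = 4.43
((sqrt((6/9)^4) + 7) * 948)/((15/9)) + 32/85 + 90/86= 15481933/3655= 4235.82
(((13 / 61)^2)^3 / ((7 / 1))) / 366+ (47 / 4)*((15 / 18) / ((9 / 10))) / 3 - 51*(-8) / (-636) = 1127656999035530431 / 377770259861068284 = 2.99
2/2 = 1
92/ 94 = 46/ 47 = 0.98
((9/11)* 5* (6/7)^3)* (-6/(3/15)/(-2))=145800/3773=38.64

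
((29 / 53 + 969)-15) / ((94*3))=3.38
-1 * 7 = -7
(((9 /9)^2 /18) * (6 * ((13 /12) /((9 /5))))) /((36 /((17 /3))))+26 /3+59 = 2368897 /34992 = 67.70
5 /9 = 0.56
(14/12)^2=49/36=1.36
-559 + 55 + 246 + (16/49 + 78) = -8804/49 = -179.67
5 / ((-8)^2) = 5 / 64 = 0.08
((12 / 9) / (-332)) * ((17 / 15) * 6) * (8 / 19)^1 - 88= -88.01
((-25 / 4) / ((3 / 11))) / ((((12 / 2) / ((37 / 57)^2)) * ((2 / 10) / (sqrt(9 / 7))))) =-1882375 * sqrt(7) / 545832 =-9.12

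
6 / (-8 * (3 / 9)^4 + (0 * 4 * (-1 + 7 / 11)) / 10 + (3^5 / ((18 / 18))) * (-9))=-0.00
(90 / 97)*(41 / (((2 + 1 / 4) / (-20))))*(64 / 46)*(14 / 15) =-2938880 / 6693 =-439.10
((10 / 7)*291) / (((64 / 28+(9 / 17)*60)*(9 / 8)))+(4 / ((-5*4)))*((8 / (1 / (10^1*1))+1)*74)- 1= -18066061 / 15195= -1188.95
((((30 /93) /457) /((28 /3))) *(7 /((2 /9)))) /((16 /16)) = 135 /56668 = 0.00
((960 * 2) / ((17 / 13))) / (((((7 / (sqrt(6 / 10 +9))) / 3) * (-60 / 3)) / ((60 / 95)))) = -179712 * sqrt(15) / 11305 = -61.57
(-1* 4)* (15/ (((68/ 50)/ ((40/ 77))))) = -30000/ 1309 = -22.92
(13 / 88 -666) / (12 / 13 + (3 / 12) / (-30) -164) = 11426025 / 2798543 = 4.08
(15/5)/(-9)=-1/3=-0.33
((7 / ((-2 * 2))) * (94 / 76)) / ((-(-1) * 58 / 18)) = -2961 / 4408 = -0.67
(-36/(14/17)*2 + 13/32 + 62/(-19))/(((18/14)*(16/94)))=-2006665/4864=-412.55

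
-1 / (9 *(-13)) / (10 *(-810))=-1 / 947700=-0.00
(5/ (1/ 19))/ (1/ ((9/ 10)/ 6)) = 57/ 4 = 14.25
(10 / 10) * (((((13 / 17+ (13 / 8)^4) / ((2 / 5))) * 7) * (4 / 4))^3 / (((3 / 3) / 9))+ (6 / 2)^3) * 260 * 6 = 11768693908896472173397785 / 337618789203968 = 34857935296.33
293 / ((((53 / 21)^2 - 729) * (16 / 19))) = -2455047 / 5098880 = -0.48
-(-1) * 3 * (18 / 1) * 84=4536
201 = 201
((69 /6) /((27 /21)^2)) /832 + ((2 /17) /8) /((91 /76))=331105 /16039296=0.02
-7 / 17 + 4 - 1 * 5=-24 / 17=-1.41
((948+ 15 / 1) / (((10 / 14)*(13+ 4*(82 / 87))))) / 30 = 195489 / 72950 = 2.68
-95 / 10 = -9.50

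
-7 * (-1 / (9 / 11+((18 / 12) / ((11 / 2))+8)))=77 / 100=0.77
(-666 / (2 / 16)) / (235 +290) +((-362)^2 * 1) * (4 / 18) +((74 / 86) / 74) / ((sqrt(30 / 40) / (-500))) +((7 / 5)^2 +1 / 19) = 871199132 / 29925 -500 * sqrt(3) / 129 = 29106.04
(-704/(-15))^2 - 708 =336316/225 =1494.74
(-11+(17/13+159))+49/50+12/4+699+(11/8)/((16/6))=17738309/20800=852.80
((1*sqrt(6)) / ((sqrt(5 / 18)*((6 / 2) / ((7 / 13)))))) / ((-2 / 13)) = -7*sqrt(15) / 5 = -5.42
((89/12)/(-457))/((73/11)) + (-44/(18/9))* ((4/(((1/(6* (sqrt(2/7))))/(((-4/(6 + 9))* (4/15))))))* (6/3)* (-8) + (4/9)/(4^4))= -45056* sqrt(14)/525- 390467/9607968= -321.15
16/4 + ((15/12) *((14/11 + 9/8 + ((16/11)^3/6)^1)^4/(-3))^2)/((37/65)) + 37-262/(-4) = 1363.31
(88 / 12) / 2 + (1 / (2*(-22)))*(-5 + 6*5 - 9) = 109 / 33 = 3.30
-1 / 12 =-0.08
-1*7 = -7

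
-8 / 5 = -1.60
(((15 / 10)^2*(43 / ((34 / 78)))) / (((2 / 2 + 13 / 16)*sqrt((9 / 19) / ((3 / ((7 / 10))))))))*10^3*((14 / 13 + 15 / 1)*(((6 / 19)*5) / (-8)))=-63855000*sqrt(3990) / 3451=-1168789.76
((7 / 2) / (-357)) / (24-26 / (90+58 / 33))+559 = 1023671906 / 1831257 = 559.00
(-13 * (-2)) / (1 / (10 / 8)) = 65 / 2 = 32.50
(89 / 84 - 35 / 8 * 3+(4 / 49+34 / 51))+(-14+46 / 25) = -23.48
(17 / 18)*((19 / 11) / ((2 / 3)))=323 / 132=2.45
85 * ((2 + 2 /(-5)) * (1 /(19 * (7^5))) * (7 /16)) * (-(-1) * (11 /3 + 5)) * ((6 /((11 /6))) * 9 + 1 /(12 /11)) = 46631 /950796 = 0.05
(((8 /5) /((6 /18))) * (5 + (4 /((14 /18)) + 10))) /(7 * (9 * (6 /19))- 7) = 64296 /8575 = 7.50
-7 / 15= -0.47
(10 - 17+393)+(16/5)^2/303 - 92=2227306/7575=294.03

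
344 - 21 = 323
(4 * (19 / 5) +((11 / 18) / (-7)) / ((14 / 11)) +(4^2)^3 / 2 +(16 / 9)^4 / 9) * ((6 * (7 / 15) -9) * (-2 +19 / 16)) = 48139782559817 / 4629441600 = 10398.62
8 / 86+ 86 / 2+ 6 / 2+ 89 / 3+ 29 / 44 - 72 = 25081 / 5676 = 4.42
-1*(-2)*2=4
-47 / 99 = -0.47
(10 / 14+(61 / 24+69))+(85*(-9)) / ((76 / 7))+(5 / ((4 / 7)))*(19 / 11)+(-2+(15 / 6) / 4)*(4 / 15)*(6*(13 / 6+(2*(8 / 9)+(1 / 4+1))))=2886883 / 526680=5.48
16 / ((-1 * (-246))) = 8 / 123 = 0.07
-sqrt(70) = -8.37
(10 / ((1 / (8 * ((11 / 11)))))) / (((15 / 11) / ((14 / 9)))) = 2464 / 27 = 91.26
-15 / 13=-1.15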